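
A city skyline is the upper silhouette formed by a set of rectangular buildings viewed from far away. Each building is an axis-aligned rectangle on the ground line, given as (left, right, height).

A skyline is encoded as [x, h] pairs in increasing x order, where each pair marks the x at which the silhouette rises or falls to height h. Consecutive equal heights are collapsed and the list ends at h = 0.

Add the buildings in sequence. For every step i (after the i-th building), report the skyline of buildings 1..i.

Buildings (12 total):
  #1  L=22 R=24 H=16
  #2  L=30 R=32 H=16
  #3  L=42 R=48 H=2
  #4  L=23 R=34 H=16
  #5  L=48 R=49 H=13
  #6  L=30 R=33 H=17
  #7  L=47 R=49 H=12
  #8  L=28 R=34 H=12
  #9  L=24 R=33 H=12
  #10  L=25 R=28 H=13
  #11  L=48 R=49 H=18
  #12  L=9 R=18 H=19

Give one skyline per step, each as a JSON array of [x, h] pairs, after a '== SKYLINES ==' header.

== SKYLINES ==
[[22,16],[24,0]]
[[22,16],[24,0],[30,16],[32,0]]
[[22,16],[24,0],[30,16],[32,0],[42,2],[48,0]]
[[22,16],[34,0],[42,2],[48,0]]
[[22,16],[34,0],[42,2],[48,13],[49,0]]
[[22,16],[30,17],[33,16],[34,0],[42,2],[48,13],[49,0]]
[[22,16],[30,17],[33,16],[34,0],[42,2],[47,12],[48,13],[49,0]]
[[22,16],[30,17],[33,16],[34,0],[42,2],[47,12],[48,13],[49,0]]
[[22,16],[30,17],[33,16],[34,0],[42,2],[47,12],[48,13],[49,0]]
[[22,16],[30,17],[33,16],[34,0],[42,2],[47,12],[48,13],[49,0]]
[[22,16],[30,17],[33,16],[34,0],[42,2],[47,12],[48,18],[49,0]]
[[9,19],[18,0],[22,16],[30,17],[33,16],[34,0],[42,2],[47,12],[48,18],[49,0]]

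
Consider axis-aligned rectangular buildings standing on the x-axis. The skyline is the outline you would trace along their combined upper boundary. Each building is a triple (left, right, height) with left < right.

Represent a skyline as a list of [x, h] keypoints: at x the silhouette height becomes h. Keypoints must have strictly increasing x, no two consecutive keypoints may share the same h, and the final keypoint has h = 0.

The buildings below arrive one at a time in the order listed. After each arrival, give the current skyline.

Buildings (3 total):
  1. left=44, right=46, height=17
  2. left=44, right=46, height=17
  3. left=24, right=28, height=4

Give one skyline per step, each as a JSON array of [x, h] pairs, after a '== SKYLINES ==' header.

== SKYLINES ==
[[44,17],[46,0]]
[[44,17],[46,0]]
[[24,4],[28,0],[44,17],[46,0]]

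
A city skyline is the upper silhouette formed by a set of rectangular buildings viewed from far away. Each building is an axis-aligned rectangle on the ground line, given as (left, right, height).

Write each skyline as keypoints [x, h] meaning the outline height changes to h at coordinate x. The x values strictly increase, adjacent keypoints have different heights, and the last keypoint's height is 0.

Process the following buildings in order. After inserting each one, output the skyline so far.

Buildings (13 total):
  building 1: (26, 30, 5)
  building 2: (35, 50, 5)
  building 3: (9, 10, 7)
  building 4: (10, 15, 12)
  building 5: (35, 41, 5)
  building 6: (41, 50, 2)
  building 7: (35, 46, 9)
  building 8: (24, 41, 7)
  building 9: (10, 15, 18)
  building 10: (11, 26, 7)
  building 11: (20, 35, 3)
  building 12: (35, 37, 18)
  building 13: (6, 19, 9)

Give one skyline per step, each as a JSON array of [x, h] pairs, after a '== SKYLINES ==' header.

== SKYLINES ==
[[26,5],[30,0]]
[[26,5],[30,0],[35,5],[50,0]]
[[9,7],[10,0],[26,5],[30,0],[35,5],[50,0]]
[[9,7],[10,12],[15,0],[26,5],[30,0],[35,5],[50,0]]
[[9,7],[10,12],[15,0],[26,5],[30,0],[35,5],[50,0]]
[[9,7],[10,12],[15,0],[26,5],[30,0],[35,5],[50,0]]
[[9,7],[10,12],[15,0],[26,5],[30,0],[35,9],[46,5],[50,0]]
[[9,7],[10,12],[15,0],[24,7],[35,9],[46,5],[50,0]]
[[9,7],[10,18],[15,0],[24,7],[35,9],[46,5],[50,0]]
[[9,7],[10,18],[15,7],[35,9],[46,5],[50,0]]
[[9,7],[10,18],[15,7],[35,9],[46,5],[50,0]]
[[9,7],[10,18],[15,7],[35,18],[37,9],[46,5],[50,0]]
[[6,9],[10,18],[15,9],[19,7],[35,18],[37,9],[46,5],[50,0]]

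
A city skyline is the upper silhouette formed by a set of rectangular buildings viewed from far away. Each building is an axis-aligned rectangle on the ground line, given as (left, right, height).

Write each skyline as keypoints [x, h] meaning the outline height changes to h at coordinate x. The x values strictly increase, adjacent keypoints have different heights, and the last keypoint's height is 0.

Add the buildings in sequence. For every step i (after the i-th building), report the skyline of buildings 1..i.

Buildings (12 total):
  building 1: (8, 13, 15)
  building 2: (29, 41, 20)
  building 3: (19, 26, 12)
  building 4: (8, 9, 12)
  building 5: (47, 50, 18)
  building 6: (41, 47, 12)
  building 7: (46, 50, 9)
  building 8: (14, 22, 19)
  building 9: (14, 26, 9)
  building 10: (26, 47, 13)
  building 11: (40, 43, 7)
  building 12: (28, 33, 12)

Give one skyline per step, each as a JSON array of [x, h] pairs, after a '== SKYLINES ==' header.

== SKYLINES ==
[[8,15],[13,0]]
[[8,15],[13,0],[29,20],[41,0]]
[[8,15],[13,0],[19,12],[26,0],[29,20],[41,0]]
[[8,15],[13,0],[19,12],[26,0],[29,20],[41,0]]
[[8,15],[13,0],[19,12],[26,0],[29,20],[41,0],[47,18],[50,0]]
[[8,15],[13,0],[19,12],[26,0],[29,20],[41,12],[47,18],[50,0]]
[[8,15],[13,0],[19,12],[26,0],[29,20],[41,12],[47,18],[50,0]]
[[8,15],[13,0],[14,19],[22,12],[26,0],[29,20],[41,12],[47,18],[50,0]]
[[8,15],[13,0],[14,19],[22,12],[26,0],[29,20],[41,12],[47,18],[50,0]]
[[8,15],[13,0],[14,19],[22,12],[26,13],[29,20],[41,13],[47,18],[50,0]]
[[8,15],[13,0],[14,19],[22,12],[26,13],[29,20],[41,13],[47,18],[50,0]]
[[8,15],[13,0],[14,19],[22,12],[26,13],[29,20],[41,13],[47,18],[50,0]]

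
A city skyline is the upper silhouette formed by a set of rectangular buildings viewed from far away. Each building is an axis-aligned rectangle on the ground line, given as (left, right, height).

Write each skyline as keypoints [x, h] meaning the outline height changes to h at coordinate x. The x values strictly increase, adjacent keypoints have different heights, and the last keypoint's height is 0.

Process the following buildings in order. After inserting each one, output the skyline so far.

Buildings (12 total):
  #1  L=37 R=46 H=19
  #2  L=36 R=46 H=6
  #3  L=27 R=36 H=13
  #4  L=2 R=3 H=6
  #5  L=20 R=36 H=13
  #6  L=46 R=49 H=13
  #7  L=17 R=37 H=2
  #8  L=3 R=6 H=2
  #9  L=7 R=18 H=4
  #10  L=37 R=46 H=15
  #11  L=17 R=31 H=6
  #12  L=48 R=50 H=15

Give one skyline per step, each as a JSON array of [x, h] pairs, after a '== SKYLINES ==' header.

== SKYLINES ==
[[37,19],[46,0]]
[[36,6],[37,19],[46,0]]
[[27,13],[36,6],[37,19],[46,0]]
[[2,6],[3,0],[27,13],[36,6],[37,19],[46,0]]
[[2,6],[3,0],[20,13],[36,6],[37,19],[46,0]]
[[2,6],[3,0],[20,13],[36,6],[37,19],[46,13],[49,0]]
[[2,6],[3,0],[17,2],[20,13],[36,6],[37,19],[46,13],[49,0]]
[[2,6],[3,2],[6,0],[17,2],[20,13],[36,6],[37,19],[46,13],[49,0]]
[[2,6],[3,2],[6,0],[7,4],[18,2],[20,13],[36,6],[37,19],[46,13],[49,0]]
[[2,6],[3,2],[6,0],[7,4],[18,2],[20,13],[36,6],[37,19],[46,13],[49,0]]
[[2,6],[3,2],[6,0],[7,4],[17,6],[20,13],[36,6],[37,19],[46,13],[49,0]]
[[2,6],[3,2],[6,0],[7,4],[17,6],[20,13],[36,6],[37,19],[46,13],[48,15],[50,0]]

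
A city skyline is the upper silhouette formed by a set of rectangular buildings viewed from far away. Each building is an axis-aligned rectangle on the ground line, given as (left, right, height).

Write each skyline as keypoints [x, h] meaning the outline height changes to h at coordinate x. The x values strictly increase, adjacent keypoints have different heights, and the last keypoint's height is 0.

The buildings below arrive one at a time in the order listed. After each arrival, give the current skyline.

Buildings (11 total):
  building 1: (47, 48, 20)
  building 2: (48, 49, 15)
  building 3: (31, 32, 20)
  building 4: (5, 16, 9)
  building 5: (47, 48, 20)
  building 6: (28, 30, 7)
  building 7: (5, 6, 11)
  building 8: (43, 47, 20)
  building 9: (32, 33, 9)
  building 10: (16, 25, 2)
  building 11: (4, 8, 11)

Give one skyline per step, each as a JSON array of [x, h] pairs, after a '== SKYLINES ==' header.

== SKYLINES ==
[[47,20],[48,0]]
[[47,20],[48,15],[49,0]]
[[31,20],[32,0],[47,20],[48,15],[49,0]]
[[5,9],[16,0],[31,20],[32,0],[47,20],[48,15],[49,0]]
[[5,9],[16,0],[31,20],[32,0],[47,20],[48,15],[49,0]]
[[5,9],[16,0],[28,7],[30,0],[31,20],[32,0],[47,20],[48,15],[49,0]]
[[5,11],[6,9],[16,0],[28,7],[30,0],[31,20],[32,0],[47,20],[48,15],[49,0]]
[[5,11],[6,9],[16,0],[28,7],[30,0],[31,20],[32,0],[43,20],[48,15],[49,0]]
[[5,11],[6,9],[16,0],[28,7],[30,0],[31,20],[32,9],[33,0],[43,20],[48,15],[49,0]]
[[5,11],[6,9],[16,2],[25,0],[28,7],[30,0],[31,20],[32,9],[33,0],[43,20],[48,15],[49,0]]
[[4,11],[8,9],[16,2],[25,0],[28,7],[30,0],[31,20],[32,9],[33,0],[43,20],[48,15],[49,0]]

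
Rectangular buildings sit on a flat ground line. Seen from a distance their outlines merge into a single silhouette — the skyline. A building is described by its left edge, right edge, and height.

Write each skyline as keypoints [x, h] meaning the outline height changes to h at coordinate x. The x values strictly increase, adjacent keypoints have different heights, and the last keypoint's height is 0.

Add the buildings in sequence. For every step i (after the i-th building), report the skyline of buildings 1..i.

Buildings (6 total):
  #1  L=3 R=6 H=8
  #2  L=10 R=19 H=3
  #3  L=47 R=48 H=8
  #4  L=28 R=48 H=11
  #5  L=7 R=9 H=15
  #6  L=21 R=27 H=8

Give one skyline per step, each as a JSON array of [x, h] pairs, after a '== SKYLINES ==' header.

== SKYLINES ==
[[3,8],[6,0]]
[[3,8],[6,0],[10,3],[19,0]]
[[3,8],[6,0],[10,3],[19,0],[47,8],[48,0]]
[[3,8],[6,0],[10,3],[19,0],[28,11],[48,0]]
[[3,8],[6,0],[7,15],[9,0],[10,3],[19,0],[28,11],[48,0]]
[[3,8],[6,0],[7,15],[9,0],[10,3],[19,0],[21,8],[27,0],[28,11],[48,0]]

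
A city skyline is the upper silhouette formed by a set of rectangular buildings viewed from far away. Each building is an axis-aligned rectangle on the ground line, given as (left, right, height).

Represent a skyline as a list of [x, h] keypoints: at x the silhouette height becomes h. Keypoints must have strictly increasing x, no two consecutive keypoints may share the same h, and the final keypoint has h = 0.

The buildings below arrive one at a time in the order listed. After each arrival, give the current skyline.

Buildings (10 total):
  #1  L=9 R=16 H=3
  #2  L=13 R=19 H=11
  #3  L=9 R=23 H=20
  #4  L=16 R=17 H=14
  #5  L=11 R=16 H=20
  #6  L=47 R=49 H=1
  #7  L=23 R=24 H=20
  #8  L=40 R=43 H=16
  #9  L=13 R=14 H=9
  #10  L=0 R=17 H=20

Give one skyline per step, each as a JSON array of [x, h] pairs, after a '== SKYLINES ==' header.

== SKYLINES ==
[[9,3],[16,0]]
[[9,3],[13,11],[19,0]]
[[9,20],[23,0]]
[[9,20],[23,0]]
[[9,20],[23,0]]
[[9,20],[23,0],[47,1],[49,0]]
[[9,20],[24,0],[47,1],[49,0]]
[[9,20],[24,0],[40,16],[43,0],[47,1],[49,0]]
[[9,20],[24,0],[40,16],[43,0],[47,1],[49,0]]
[[0,20],[24,0],[40,16],[43,0],[47,1],[49,0]]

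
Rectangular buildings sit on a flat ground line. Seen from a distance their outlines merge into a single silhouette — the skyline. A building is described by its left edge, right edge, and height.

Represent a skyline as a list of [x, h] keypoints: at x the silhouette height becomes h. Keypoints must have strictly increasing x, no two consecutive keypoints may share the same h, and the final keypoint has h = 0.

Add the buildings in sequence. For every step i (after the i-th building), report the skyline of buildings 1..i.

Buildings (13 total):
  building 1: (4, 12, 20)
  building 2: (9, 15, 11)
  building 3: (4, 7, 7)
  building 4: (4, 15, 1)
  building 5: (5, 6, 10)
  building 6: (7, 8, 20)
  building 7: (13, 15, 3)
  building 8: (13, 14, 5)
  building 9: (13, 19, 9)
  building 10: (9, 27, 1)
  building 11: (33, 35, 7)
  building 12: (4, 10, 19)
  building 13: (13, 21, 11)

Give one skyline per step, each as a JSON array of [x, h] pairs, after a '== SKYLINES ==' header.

== SKYLINES ==
[[4,20],[12,0]]
[[4,20],[12,11],[15,0]]
[[4,20],[12,11],[15,0]]
[[4,20],[12,11],[15,0]]
[[4,20],[12,11],[15,0]]
[[4,20],[12,11],[15,0]]
[[4,20],[12,11],[15,0]]
[[4,20],[12,11],[15,0]]
[[4,20],[12,11],[15,9],[19,0]]
[[4,20],[12,11],[15,9],[19,1],[27,0]]
[[4,20],[12,11],[15,9],[19,1],[27,0],[33,7],[35,0]]
[[4,20],[12,11],[15,9],[19,1],[27,0],[33,7],[35,0]]
[[4,20],[12,11],[21,1],[27,0],[33,7],[35,0]]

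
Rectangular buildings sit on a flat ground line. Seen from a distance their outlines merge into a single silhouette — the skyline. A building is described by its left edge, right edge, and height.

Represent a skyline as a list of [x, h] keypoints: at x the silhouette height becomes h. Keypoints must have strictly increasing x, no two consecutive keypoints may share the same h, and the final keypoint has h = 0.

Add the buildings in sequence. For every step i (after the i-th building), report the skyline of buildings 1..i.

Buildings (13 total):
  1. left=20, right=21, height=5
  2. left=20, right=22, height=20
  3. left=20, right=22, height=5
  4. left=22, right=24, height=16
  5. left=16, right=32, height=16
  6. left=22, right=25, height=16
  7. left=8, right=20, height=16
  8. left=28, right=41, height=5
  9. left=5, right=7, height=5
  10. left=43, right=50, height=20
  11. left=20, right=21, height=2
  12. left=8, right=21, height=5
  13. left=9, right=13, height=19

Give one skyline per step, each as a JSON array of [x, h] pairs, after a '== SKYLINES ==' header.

== SKYLINES ==
[[20,5],[21,0]]
[[20,20],[22,0]]
[[20,20],[22,0]]
[[20,20],[22,16],[24,0]]
[[16,16],[20,20],[22,16],[32,0]]
[[16,16],[20,20],[22,16],[32,0]]
[[8,16],[20,20],[22,16],[32,0]]
[[8,16],[20,20],[22,16],[32,5],[41,0]]
[[5,5],[7,0],[8,16],[20,20],[22,16],[32,5],[41,0]]
[[5,5],[7,0],[8,16],[20,20],[22,16],[32,5],[41,0],[43,20],[50,0]]
[[5,5],[7,0],[8,16],[20,20],[22,16],[32,5],[41,0],[43,20],[50,0]]
[[5,5],[7,0],[8,16],[20,20],[22,16],[32,5],[41,0],[43,20],[50,0]]
[[5,5],[7,0],[8,16],[9,19],[13,16],[20,20],[22,16],[32,5],[41,0],[43,20],[50,0]]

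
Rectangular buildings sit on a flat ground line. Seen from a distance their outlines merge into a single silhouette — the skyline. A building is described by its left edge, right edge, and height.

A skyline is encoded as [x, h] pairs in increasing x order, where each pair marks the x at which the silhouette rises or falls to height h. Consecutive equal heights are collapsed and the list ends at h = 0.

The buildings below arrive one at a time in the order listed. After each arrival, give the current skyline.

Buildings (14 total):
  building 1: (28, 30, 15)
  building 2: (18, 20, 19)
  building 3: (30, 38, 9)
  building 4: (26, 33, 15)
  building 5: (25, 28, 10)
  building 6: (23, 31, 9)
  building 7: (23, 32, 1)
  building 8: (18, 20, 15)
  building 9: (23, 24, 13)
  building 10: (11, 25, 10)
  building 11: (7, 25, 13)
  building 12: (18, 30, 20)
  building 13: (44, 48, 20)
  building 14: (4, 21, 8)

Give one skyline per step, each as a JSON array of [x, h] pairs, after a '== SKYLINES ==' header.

== SKYLINES ==
[[28,15],[30,0]]
[[18,19],[20,0],[28,15],[30,0]]
[[18,19],[20,0],[28,15],[30,9],[38,0]]
[[18,19],[20,0],[26,15],[33,9],[38,0]]
[[18,19],[20,0],[25,10],[26,15],[33,9],[38,0]]
[[18,19],[20,0],[23,9],[25,10],[26,15],[33,9],[38,0]]
[[18,19],[20,0],[23,9],[25,10],[26,15],[33,9],[38,0]]
[[18,19],[20,0],[23,9],[25,10],[26,15],[33,9],[38,0]]
[[18,19],[20,0],[23,13],[24,9],[25,10],[26,15],[33,9],[38,0]]
[[11,10],[18,19],[20,10],[23,13],[24,10],[26,15],[33,9],[38,0]]
[[7,13],[18,19],[20,13],[25,10],[26,15],[33,9],[38,0]]
[[7,13],[18,20],[30,15],[33,9],[38,0]]
[[7,13],[18,20],[30,15],[33,9],[38,0],[44,20],[48,0]]
[[4,8],[7,13],[18,20],[30,15],[33,9],[38,0],[44,20],[48,0]]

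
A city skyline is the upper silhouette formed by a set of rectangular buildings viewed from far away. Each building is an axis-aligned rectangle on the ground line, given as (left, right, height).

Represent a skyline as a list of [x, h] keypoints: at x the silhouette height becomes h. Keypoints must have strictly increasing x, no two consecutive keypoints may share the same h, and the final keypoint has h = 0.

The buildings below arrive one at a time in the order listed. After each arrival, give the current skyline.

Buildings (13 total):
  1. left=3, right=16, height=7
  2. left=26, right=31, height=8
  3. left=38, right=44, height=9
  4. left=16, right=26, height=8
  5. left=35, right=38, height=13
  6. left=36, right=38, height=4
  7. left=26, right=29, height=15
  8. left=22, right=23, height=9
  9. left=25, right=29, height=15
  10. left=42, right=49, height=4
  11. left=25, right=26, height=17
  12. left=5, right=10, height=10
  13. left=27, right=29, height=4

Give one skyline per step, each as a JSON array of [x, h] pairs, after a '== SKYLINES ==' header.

== SKYLINES ==
[[3,7],[16,0]]
[[3,7],[16,0],[26,8],[31,0]]
[[3,7],[16,0],[26,8],[31,0],[38,9],[44,0]]
[[3,7],[16,8],[31,0],[38,9],[44,0]]
[[3,7],[16,8],[31,0],[35,13],[38,9],[44,0]]
[[3,7],[16,8],[31,0],[35,13],[38,9],[44,0]]
[[3,7],[16,8],[26,15],[29,8],[31,0],[35,13],[38,9],[44,0]]
[[3,7],[16,8],[22,9],[23,8],[26,15],[29,8],[31,0],[35,13],[38,9],[44,0]]
[[3,7],[16,8],[22,9],[23,8],[25,15],[29,8],[31,0],[35,13],[38,9],[44,0]]
[[3,7],[16,8],[22,9],[23,8],[25,15],[29,8],[31,0],[35,13],[38,9],[44,4],[49,0]]
[[3,7],[16,8],[22,9],[23,8],[25,17],[26,15],[29,8],[31,0],[35,13],[38,9],[44,4],[49,0]]
[[3,7],[5,10],[10,7],[16,8],[22,9],[23,8],[25,17],[26,15],[29,8],[31,0],[35,13],[38,9],[44,4],[49,0]]
[[3,7],[5,10],[10,7],[16,8],[22,9],[23,8],[25,17],[26,15],[29,8],[31,0],[35,13],[38,9],[44,4],[49,0]]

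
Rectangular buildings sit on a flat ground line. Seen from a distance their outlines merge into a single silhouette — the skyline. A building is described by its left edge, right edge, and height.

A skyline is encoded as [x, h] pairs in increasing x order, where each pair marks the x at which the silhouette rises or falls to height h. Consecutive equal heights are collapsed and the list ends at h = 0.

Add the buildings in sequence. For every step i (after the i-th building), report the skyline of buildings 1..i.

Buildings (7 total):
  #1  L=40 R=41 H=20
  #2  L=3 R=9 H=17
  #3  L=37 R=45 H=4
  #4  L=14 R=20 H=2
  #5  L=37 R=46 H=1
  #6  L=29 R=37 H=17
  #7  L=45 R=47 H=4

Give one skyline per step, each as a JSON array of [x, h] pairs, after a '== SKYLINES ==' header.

== SKYLINES ==
[[40,20],[41,0]]
[[3,17],[9,0],[40,20],[41,0]]
[[3,17],[9,0],[37,4],[40,20],[41,4],[45,0]]
[[3,17],[9,0],[14,2],[20,0],[37,4],[40,20],[41,4],[45,0]]
[[3,17],[9,0],[14,2],[20,0],[37,4],[40,20],[41,4],[45,1],[46,0]]
[[3,17],[9,0],[14,2],[20,0],[29,17],[37,4],[40,20],[41,4],[45,1],[46,0]]
[[3,17],[9,0],[14,2],[20,0],[29,17],[37,4],[40,20],[41,4],[47,0]]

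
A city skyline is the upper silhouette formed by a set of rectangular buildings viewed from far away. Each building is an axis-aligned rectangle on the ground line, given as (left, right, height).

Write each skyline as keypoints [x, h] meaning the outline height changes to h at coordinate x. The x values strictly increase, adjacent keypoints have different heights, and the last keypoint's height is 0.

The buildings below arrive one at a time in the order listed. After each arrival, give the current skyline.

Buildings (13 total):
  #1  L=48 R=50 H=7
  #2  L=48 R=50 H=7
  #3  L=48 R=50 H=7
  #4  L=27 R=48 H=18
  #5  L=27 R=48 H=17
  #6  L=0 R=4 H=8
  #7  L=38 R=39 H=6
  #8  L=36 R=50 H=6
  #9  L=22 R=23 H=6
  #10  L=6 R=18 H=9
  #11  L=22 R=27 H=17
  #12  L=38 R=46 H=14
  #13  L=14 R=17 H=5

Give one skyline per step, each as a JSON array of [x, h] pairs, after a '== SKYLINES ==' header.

== SKYLINES ==
[[48,7],[50,0]]
[[48,7],[50,0]]
[[48,7],[50,0]]
[[27,18],[48,7],[50,0]]
[[27,18],[48,7],[50,0]]
[[0,8],[4,0],[27,18],[48,7],[50,0]]
[[0,8],[4,0],[27,18],[48,7],[50,0]]
[[0,8],[4,0],[27,18],[48,7],[50,0]]
[[0,8],[4,0],[22,6],[23,0],[27,18],[48,7],[50,0]]
[[0,8],[4,0],[6,9],[18,0],[22,6],[23,0],[27,18],[48,7],[50,0]]
[[0,8],[4,0],[6,9],[18,0],[22,17],[27,18],[48,7],[50,0]]
[[0,8],[4,0],[6,9],[18,0],[22,17],[27,18],[48,7],[50,0]]
[[0,8],[4,0],[6,9],[18,0],[22,17],[27,18],[48,7],[50,0]]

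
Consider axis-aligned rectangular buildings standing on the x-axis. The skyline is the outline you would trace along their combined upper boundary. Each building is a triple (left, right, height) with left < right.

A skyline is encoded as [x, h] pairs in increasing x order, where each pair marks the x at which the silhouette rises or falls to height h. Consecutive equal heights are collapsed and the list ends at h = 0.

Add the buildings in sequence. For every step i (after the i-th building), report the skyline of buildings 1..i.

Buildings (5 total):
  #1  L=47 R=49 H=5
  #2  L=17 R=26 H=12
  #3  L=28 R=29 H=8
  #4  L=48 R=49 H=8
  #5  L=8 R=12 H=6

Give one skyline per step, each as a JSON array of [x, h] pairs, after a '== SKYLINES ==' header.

== SKYLINES ==
[[47,5],[49,0]]
[[17,12],[26,0],[47,5],[49,0]]
[[17,12],[26,0],[28,8],[29,0],[47,5],[49,0]]
[[17,12],[26,0],[28,8],[29,0],[47,5],[48,8],[49,0]]
[[8,6],[12,0],[17,12],[26,0],[28,8],[29,0],[47,5],[48,8],[49,0]]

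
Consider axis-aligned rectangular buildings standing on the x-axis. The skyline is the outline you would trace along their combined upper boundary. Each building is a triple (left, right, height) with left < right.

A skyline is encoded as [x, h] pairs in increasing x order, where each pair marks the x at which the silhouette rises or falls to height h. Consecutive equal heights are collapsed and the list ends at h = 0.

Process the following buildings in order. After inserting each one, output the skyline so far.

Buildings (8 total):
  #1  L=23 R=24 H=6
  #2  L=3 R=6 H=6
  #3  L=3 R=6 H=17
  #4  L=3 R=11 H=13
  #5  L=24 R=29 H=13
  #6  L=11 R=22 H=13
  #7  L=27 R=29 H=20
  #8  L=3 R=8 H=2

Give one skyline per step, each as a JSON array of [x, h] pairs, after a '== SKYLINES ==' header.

== SKYLINES ==
[[23,6],[24,0]]
[[3,6],[6,0],[23,6],[24,0]]
[[3,17],[6,0],[23,6],[24,0]]
[[3,17],[6,13],[11,0],[23,6],[24,0]]
[[3,17],[6,13],[11,0],[23,6],[24,13],[29,0]]
[[3,17],[6,13],[22,0],[23,6],[24,13],[29,0]]
[[3,17],[6,13],[22,0],[23,6],[24,13],[27,20],[29,0]]
[[3,17],[6,13],[22,0],[23,6],[24,13],[27,20],[29,0]]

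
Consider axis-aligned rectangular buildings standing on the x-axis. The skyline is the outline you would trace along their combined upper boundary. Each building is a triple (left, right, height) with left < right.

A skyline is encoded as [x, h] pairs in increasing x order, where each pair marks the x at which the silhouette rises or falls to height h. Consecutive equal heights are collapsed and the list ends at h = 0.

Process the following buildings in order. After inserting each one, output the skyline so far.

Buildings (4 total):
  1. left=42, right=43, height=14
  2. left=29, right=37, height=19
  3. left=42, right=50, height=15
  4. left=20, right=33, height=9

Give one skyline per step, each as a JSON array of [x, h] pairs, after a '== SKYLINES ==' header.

== SKYLINES ==
[[42,14],[43,0]]
[[29,19],[37,0],[42,14],[43,0]]
[[29,19],[37,0],[42,15],[50,0]]
[[20,9],[29,19],[37,0],[42,15],[50,0]]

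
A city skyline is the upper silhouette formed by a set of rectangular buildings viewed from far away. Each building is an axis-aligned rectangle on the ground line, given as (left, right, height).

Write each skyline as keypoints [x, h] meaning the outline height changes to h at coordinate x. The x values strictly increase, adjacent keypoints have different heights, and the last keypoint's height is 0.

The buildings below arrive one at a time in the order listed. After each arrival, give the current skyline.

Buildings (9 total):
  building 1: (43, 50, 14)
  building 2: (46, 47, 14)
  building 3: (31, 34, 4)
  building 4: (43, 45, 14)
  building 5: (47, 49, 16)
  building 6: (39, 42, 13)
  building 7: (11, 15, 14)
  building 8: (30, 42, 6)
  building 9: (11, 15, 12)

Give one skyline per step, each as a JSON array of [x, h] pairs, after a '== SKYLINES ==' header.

== SKYLINES ==
[[43,14],[50,0]]
[[43,14],[50,0]]
[[31,4],[34,0],[43,14],[50,0]]
[[31,4],[34,0],[43,14],[50,0]]
[[31,4],[34,0],[43,14],[47,16],[49,14],[50,0]]
[[31,4],[34,0],[39,13],[42,0],[43,14],[47,16],[49,14],[50,0]]
[[11,14],[15,0],[31,4],[34,0],[39,13],[42,0],[43,14],[47,16],[49,14],[50,0]]
[[11,14],[15,0],[30,6],[39,13],[42,0],[43,14],[47,16],[49,14],[50,0]]
[[11,14],[15,0],[30,6],[39,13],[42,0],[43,14],[47,16],[49,14],[50,0]]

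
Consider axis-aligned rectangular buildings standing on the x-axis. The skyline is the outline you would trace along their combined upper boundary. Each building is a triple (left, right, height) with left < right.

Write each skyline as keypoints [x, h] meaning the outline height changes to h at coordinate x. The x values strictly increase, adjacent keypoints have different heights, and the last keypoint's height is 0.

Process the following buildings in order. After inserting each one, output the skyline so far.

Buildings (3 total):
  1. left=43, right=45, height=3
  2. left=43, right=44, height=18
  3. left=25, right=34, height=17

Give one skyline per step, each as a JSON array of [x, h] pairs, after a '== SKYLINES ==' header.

== SKYLINES ==
[[43,3],[45,0]]
[[43,18],[44,3],[45,0]]
[[25,17],[34,0],[43,18],[44,3],[45,0]]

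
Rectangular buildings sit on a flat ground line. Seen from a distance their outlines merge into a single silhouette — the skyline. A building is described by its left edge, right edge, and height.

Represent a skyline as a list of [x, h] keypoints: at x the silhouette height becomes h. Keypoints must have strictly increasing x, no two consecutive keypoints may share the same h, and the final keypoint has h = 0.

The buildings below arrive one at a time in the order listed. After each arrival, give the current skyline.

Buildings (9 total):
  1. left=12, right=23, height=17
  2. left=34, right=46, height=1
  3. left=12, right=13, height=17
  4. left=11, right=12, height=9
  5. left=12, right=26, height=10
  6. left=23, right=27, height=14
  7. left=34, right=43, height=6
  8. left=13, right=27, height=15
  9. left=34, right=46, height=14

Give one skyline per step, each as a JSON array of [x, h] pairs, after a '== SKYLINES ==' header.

== SKYLINES ==
[[12,17],[23,0]]
[[12,17],[23,0],[34,1],[46,0]]
[[12,17],[23,0],[34,1],[46,0]]
[[11,9],[12,17],[23,0],[34,1],[46,0]]
[[11,9],[12,17],[23,10],[26,0],[34,1],[46,0]]
[[11,9],[12,17],[23,14],[27,0],[34,1],[46,0]]
[[11,9],[12,17],[23,14],[27,0],[34,6],[43,1],[46,0]]
[[11,9],[12,17],[23,15],[27,0],[34,6],[43,1],[46,0]]
[[11,9],[12,17],[23,15],[27,0],[34,14],[46,0]]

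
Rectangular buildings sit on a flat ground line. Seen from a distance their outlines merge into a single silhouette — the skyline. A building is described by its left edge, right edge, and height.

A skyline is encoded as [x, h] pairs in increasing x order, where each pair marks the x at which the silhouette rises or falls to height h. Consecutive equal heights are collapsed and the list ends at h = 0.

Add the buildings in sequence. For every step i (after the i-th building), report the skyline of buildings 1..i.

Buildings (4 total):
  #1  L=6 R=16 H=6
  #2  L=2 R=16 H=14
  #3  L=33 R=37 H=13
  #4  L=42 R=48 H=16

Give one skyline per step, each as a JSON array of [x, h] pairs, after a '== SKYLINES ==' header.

== SKYLINES ==
[[6,6],[16,0]]
[[2,14],[16,0]]
[[2,14],[16,0],[33,13],[37,0]]
[[2,14],[16,0],[33,13],[37,0],[42,16],[48,0]]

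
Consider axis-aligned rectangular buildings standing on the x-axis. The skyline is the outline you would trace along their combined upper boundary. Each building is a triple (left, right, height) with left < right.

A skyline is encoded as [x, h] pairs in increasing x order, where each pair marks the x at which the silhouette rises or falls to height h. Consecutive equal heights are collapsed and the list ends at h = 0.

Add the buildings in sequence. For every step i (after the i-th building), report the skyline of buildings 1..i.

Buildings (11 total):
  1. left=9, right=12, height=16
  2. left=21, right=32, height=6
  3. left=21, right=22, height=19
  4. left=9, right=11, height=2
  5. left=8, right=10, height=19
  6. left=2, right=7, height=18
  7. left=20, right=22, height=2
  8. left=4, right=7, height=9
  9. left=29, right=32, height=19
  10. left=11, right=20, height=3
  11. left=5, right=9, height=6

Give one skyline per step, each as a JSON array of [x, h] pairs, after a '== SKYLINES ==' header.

== SKYLINES ==
[[9,16],[12,0]]
[[9,16],[12,0],[21,6],[32,0]]
[[9,16],[12,0],[21,19],[22,6],[32,0]]
[[9,16],[12,0],[21,19],[22,6],[32,0]]
[[8,19],[10,16],[12,0],[21,19],[22,6],[32,0]]
[[2,18],[7,0],[8,19],[10,16],[12,0],[21,19],[22,6],[32,0]]
[[2,18],[7,0],[8,19],[10,16],[12,0],[20,2],[21,19],[22,6],[32,0]]
[[2,18],[7,0],[8,19],[10,16],[12,0],[20,2],[21,19],[22,6],[32,0]]
[[2,18],[7,0],[8,19],[10,16],[12,0],[20,2],[21,19],[22,6],[29,19],[32,0]]
[[2,18],[7,0],[8,19],[10,16],[12,3],[20,2],[21,19],[22,6],[29,19],[32,0]]
[[2,18],[7,6],[8,19],[10,16],[12,3],[20,2],[21,19],[22,6],[29,19],[32,0]]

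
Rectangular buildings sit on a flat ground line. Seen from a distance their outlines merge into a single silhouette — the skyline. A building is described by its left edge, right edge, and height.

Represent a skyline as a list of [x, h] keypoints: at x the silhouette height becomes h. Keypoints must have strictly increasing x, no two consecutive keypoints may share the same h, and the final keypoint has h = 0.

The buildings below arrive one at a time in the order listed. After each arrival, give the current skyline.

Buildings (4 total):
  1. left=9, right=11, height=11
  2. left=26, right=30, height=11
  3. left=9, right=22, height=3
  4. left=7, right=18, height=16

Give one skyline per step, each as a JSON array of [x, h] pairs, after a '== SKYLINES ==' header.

== SKYLINES ==
[[9,11],[11,0]]
[[9,11],[11,0],[26,11],[30,0]]
[[9,11],[11,3],[22,0],[26,11],[30,0]]
[[7,16],[18,3],[22,0],[26,11],[30,0]]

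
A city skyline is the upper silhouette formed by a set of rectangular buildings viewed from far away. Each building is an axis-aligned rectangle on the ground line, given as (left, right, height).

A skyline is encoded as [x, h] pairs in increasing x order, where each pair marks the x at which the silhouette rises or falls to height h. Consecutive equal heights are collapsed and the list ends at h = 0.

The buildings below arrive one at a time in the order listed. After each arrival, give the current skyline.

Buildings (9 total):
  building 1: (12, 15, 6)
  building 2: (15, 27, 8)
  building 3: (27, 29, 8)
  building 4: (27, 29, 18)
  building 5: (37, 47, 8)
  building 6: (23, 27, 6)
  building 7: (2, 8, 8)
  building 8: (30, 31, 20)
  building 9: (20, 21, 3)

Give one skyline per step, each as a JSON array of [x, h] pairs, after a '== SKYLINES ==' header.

== SKYLINES ==
[[12,6],[15,0]]
[[12,6],[15,8],[27,0]]
[[12,6],[15,8],[29,0]]
[[12,6],[15,8],[27,18],[29,0]]
[[12,6],[15,8],[27,18],[29,0],[37,8],[47,0]]
[[12,6],[15,8],[27,18],[29,0],[37,8],[47,0]]
[[2,8],[8,0],[12,6],[15,8],[27,18],[29,0],[37,8],[47,0]]
[[2,8],[8,0],[12,6],[15,8],[27,18],[29,0],[30,20],[31,0],[37,8],[47,0]]
[[2,8],[8,0],[12,6],[15,8],[27,18],[29,0],[30,20],[31,0],[37,8],[47,0]]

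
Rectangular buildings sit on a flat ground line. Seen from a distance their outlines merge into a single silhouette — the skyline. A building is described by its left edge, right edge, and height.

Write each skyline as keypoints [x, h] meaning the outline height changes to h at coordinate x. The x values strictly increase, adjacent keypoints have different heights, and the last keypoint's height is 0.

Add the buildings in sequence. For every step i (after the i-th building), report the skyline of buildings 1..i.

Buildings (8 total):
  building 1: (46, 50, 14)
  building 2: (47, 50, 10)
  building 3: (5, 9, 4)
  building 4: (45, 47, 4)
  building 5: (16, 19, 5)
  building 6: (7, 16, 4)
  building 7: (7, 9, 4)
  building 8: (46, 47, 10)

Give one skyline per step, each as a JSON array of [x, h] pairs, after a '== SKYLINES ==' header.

== SKYLINES ==
[[46,14],[50,0]]
[[46,14],[50,0]]
[[5,4],[9,0],[46,14],[50,0]]
[[5,4],[9,0],[45,4],[46,14],[50,0]]
[[5,4],[9,0],[16,5],[19,0],[45,4],[46,14],[50,0]]
[[5,4],[16,5],[19,0],[45,4],[46,14],[50,0]]
[[5,4],[16,5],[19,0],[45,4],[46,14],[50,0]]
[[5,4],[16,5],[19,0],[45,4],[46,14],[50,0]]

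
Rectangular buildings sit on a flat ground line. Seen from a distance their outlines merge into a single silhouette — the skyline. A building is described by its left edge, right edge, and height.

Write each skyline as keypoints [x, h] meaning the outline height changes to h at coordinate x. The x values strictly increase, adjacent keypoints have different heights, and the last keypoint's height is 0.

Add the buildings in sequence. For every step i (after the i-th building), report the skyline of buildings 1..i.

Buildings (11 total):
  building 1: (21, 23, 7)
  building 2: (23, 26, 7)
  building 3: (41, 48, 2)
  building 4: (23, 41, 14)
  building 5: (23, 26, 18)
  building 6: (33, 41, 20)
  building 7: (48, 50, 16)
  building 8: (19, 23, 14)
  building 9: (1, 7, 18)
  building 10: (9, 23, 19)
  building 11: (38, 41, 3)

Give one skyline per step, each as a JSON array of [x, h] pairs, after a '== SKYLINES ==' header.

== SKYLINES ==
[[21,7],[23,0]]
[[21,7],[26,0]]
[[21,7],[26,0],[41,2],[48,0]]
[[21,7],[23,14],[41,2],[48,0]]
[[21,7],[23,18],[26,14],[41,2],[48,0]]
[[21,7],[23,18],[26,14],[33,20],[41,2],[48,0]]
[[21,7],[23,18],[26,14],[33,20],[41,2],[48,16],[50,0]]
[[19,14],[23,18],[26,14],[33,20],[41,2],[48,16],[50,0]]
[[1,18],[7,0],[19,14],[23,18],[26,14],[33,20],[41,2],[48,16],[50,0]]
[[1,18],[7,0],[9,19],[23,18],[26,14],[33,20],[41,2],[48,16],[50,0]]
[[1,18],[7,0],[9,19],[23,18],[26,14],[33,20],[41,2],[48,16],[50,0]]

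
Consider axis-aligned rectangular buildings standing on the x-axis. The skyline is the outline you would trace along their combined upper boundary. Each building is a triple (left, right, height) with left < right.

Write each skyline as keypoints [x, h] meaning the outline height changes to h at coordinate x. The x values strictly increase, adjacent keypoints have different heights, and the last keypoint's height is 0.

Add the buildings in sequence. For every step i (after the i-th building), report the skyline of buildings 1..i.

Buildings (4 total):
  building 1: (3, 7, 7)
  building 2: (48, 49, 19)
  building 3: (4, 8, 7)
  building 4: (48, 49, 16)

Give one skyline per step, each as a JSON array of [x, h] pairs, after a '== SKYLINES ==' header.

== SKYLINES ==
[[3,7],[7,0]]
[[3,7],[7,0],[48,19],[49,0]]
[[3,7],[8,0],[48,19],[49,0]]
[[3,7],[8,0],[48,19],[49,0]]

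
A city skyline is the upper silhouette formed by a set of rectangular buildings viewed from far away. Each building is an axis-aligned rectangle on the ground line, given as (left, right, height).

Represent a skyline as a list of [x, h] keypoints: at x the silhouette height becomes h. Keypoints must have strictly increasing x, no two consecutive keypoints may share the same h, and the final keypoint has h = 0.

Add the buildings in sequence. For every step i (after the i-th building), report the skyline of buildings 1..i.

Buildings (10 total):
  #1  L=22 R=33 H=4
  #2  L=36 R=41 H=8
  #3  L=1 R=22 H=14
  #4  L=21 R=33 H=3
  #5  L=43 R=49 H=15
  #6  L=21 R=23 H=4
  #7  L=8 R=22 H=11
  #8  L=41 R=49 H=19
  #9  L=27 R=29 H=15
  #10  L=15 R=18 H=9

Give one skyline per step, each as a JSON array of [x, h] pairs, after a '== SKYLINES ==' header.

== SKYLINES ==
[[22,4],[33,0]]
[[22,4],[33,0],[36,8],[41,0]]
[[1,14],[22,4],[33,0],[36,8],[41,0]]
[[1,14],[22,4],[33,0],[36,8],[41,0]]
[[1,14],[22,4],[33,0],[36,8],[41,0],[43,15],[49,0]]
[[1,14],[22,4],[33,0],[36,8],[41,0],[43,15],[49,0]]
[[1,14],[22,4],[33,0],[36,8],[41,0],[43,15],[49,0]]
[[1,14],[22,4],[33,0],[36,8],[41,19],[49,0]]
[[1,14],[22,4],[27,15],[29,4],[33,0],[36,8],[41,19],[49,0]]
[[1,14],[22,4],[27,15],[29,4],[33,0],[36,8],[41,19],[49,0]]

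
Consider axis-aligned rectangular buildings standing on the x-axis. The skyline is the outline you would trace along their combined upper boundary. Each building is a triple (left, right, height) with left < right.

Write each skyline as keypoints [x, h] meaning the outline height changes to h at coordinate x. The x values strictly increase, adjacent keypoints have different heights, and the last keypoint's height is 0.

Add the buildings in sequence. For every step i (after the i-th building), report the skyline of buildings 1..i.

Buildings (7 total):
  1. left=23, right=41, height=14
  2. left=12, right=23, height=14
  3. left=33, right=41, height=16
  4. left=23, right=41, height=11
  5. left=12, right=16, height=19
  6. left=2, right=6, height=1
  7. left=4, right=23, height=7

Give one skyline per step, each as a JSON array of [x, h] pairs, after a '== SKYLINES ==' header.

== SKYLINES ==
[[23,14],[41,0]]
[[12,14],[41,0]]
[[12,14],[33,16],[41,0]]
[[12,14],[33,16],[41,0]]
[[12,19],[16,14],[33,16],[41,0]]
[[2,1],[6,0],[12,19],[16,14],[33,16],[41,0]]
[[2,1],[4,7],[12,19],[16,14],[33,16],[41,0]]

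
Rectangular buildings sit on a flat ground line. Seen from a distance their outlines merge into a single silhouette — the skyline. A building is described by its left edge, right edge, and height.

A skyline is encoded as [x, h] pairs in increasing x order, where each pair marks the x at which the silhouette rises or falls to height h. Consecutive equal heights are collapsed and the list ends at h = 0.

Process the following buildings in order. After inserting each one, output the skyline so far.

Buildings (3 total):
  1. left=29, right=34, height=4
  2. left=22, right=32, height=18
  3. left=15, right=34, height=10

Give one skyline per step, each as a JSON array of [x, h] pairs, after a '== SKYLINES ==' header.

== SKYLINES ==
[[29,4],[34,0]]
[[22,18],[32,4],[34,0]]
[[15,10],[22,18],[32,10],[34,0]]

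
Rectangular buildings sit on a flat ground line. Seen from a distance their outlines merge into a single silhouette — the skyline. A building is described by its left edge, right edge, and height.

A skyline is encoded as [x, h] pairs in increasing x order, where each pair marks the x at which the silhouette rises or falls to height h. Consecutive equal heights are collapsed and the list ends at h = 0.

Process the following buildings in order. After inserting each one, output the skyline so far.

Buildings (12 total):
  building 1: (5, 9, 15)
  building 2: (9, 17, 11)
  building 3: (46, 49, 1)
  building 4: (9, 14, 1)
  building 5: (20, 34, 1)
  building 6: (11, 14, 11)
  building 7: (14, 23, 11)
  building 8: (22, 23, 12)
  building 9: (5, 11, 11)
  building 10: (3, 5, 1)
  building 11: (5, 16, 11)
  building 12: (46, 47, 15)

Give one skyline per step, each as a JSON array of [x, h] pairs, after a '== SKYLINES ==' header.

== SKYLINES ==
[[5,15],[9,0]]
[[5,15],[9,11],[17,0]]
[[5,15],[9,11],[17,0],[46,1],[49,0]]
[[5,15],[9,11],[17,0],[46,1],[49,0]]
[[5,15],[9,11],[17,0],[20,1],[34,0],[46,1],[49,0]]
[[5,15],[9,11],[17,0],[20,1],[34,0],[46,1],[49,0]]
[[5,15],[9,11],[23,1],[34,0],[46,1],[49,0]]
[[5,15],[9,11],[22,12],[23,1],[34,0],[46,1],[49,0]]
[[5,15],[9,11],[22,12],[23,1],[34,0],[46,1],[49,0]]
[[3,1],[5,15],[9,11],[22,12],[23,1],[34,0],[46,1],[49,0]]
[[3,1],[5,15],[9,11],[22,12],[23,1],[34,0],[46,1],[49,0]]
[[3,1],[5,15],[9,11],[22,12],[23,1],[34,0],[46,15],[47,1],[49,0]]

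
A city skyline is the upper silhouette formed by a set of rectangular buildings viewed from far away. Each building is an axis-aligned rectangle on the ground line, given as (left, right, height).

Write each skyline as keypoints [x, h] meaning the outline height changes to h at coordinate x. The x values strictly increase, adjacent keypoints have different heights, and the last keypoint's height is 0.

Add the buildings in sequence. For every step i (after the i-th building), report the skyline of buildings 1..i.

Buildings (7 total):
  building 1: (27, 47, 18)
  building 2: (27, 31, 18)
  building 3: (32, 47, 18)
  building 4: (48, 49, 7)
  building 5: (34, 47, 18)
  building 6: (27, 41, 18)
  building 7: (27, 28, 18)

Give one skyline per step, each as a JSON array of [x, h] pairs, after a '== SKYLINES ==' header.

== SKYLINES ==
[[27,18],[47,0]]
[[27,18],[47,0]]
[[27,18],[47,0]]
[[27,18],[47,0],[48,7],[49,0]]
[[27,18],[47,0],[48,7],[49,0]]
[[27,18],[47,0],[48,7],[49,0]]
[[27,18],[47,0],[48,7],[49,0]]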